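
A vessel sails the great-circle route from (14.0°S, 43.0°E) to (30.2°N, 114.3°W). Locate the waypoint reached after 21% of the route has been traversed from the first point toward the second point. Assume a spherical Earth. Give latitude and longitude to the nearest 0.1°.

≈ (8.0°N, 19.2°E)

From cos δ = sin φ₁ sin φ₂ + cos φ₁ cos φ₂ cos Δλ, the central angle is δ ≈ 2.680 rad (153.6°).
Interpolate at f = 0.21 with slerp weights a = sin((1−f)δ)/sin δ ≈ 1.918, b = sin(fδ)/sin δ ≈ 1.198.
p = a·p₁ + b·p₂ ≈ (0.935, 0.326, 0.139); φ = arcsin(p_z) ≈ 7.96°, λ = atan2(p_y, p_x) ≈ 19.21°.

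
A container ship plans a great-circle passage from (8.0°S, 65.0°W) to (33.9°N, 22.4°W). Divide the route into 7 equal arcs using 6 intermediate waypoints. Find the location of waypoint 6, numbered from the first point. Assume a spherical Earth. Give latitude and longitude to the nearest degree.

≈ (29°N, 30°W)

Write both endpoints as unit vectors p₁, p₂ with components (cos φ cos λ, cos φ sin λ, sin φ).
The central angle between the endpoints is δ = arccos(p₁·p₂) ≈ 1.015 rad (58.2°).
Interpolate at f = 6/7 with slerp weights a = sin((1−f)δ)/sin δ ≈ 0.170, b = sin(fδ)/sin δ ≈ 0.900.
p = a·p₁ + b·p₂ ≈ (0.762, -0.437, 0.478); φ = arcsin(p_z) ≈ 28.57°, λ = atan2(p_y, p_x) ≈ -29.86°.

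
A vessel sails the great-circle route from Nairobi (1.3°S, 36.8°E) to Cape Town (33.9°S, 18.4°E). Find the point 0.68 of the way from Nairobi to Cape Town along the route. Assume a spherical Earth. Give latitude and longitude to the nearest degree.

≈ 24°S, 25°E

The haversine formula gives a central angle δ ≈ 0.643 rad (36.9°) between the endpoints.
Interpolate at f = 0.68 with slerp weights a = sin((1−f)δ)/sin δ ≈ 0.341, b = sin(fδ)/sin δ ≈ 0.706.
p = a·p₁ + b·p₂ ≈ (0.829, 0.389, -0.402); φ = arcsin(p_z) ≈ -23.68°, λ = atan2(p_y, p_x) ≈ 25.14°.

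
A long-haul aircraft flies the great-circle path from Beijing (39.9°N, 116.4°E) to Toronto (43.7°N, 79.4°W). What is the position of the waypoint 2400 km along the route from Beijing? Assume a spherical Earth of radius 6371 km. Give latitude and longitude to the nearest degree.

≈ 61°N, 125°E

From cos δ = sin φ₁ sin φ₂ + cos φ₁ cos φ₂ cos Δλ, the central angle is δ ≈ 1.661 rad (95.2°). The total great-circle distance is δ·R ≈ 1.661 × 6371 ≈ 10585 km, so the target fraction is f = 2400/10585 ≈ 0.227.
Interpolate at f ≈ 0.227 with slerp weights a = sin((1−f)δ)/sin δ ≈ 0.963, b = sin(fδ)/sin δ ≈ 0.369.
p = a·p₁ + b·p₂ ≈ (-0.279, 0.399, 0.873); φ = arcsin(p_z) ≈ 60.82°, λ = atan2(p_y, p_x) ≈ 124.98°.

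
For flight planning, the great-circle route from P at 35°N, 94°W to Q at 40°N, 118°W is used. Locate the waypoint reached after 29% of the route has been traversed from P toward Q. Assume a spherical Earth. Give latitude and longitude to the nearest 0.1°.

The haversine formula gives a central angle δ ≈ 0.342 rad (19.6°) between the endpoints.
Interpolate at f = 0.29 with slerp weights a = sin((1−f)δ)/sin δ ≈ 0.717, b = sin(fδ)/sin δ ≈ 0.295.
p = a·p₁ + b·p₂ ≈ (-0.147, -0.786, 0.601); φ = arcsin(p_z) ≈ 36.94°, λ = atan2(p_y, p_x) ≈ -100.61°.

≈ 36.9°N, 100.6°W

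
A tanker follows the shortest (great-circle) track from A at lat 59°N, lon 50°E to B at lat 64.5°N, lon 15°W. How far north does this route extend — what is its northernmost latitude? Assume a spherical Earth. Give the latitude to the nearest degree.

≈ 66°N

The great circle lies in the plane with unit normal n̂ = (p₁ × p₂)/|p₁ × p₂|.
Here n̂_z ≈ -0.404; the vertex latitude is φ_max = arccos|n̂_z| ≈ 66.2°.
Check via Clairaut: cos φ_max = |cos φ₁| · sin C = cos(59.0°)·sin(51.6°) ≈ 0.404, again giving ≈ 66.2°.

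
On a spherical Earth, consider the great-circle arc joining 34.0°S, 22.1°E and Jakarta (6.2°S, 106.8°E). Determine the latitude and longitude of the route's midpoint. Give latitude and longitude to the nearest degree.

≈ 26°S, 69°E

Write both endpoints as unit vectors p₁, p₂ with components (cos φ cos λ, cos φ sin λ, sin φ).
The central angle between the endpoints is δ = arccos(p₁·p₂) ≈ 1.434 rad (82.2°).
Interpolate at f = 1/2 with slerp weights a = sin((1−f)δ)/sin δ ≈ 0.663, b = sin(fδ)/sin δ ≈ 0.663.
p = a·p₁ + b·p₂ ≈ (0.319, 0.838, -0.443); φ = arcsin(p_z) ≈ -26.27°, λ = atan2(p_y, p_x) ≈ 69.17°.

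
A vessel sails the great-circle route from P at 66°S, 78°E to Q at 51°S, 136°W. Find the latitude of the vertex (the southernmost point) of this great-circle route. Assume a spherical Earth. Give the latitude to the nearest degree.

≈ 81°S

The great circle lies in the plane with unit normal n̂ = (p₁ × p₂)/|p₁ × p₂|.
Here n̂_z ≈ +0.165; the vertex latitude is φ_max = arccos|n̂_z| ≈ 80.5°.
Check via Clairaut: cos φ_max = |cos φ₁| · sin C = cos(66.0°)·sin(156.1°) ≈ 0.165, again giving ≈ 80.5°.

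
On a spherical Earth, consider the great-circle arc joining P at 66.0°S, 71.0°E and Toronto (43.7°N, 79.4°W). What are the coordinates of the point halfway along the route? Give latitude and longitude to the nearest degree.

Write both endpoints as unit vectors p₁, p₂ with components (cos φ cos λ, cos φ sin λ, sin φ).
The central angle between the endpoints is δ = arccos(p₁·p₂) ≈ 2.661 rad (152.5°).
Interpolate at f = 1/2 with slerp weights a = sin((1−f)δ)/sin δ ≈ 2.102, b = sin(fδ)/sin δ ≈ 2.102.
p = a·p₁ + b·p₂ ≈ (0.558, -0.685, -0.468); φ = arcsin(p_z) ≈ -27.91°, λ = atan2(p_y, p_x) ≈ -50.85°.

≈ 28°S, 51°W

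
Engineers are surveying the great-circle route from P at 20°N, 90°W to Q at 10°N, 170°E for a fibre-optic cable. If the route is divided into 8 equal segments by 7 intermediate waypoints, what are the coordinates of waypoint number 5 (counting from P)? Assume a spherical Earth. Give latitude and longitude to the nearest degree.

≈ 21°N, 154°W

Write both endpoints as unit vectors p₁, p₂ with components (cos φ cos λ, cos φ sin λ, sin φ).
The central angle between the endpoints is δ = arccos(p₁·p₂) ≈ 1.672 rad (95.8°).
Interpolate at f = 5/8 with slerp weights a = sin((1−f)δ)/sin δ ≈ 0.590, b = sin(fδ)/sin δ ≈ 0.869.
p = a·p₁ + b·p₂ ≈ (-0.843, -0.406, 0.353); φ = arcsin(p_z) ≈ 20.65°, λ = atan2(p_y, p_x) ≈ -154.31°.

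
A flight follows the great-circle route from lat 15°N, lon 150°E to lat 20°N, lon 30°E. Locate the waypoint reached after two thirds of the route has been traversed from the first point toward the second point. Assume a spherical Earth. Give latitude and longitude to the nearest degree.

≈ lat 31°N, lon 69°E

The haversine formula gives a central angle δ ≈ 1.945 rad (111.4°) between the endpoints.
Interpolate at f = 2/3 with slerp weights a = sin((1−f)δ)/sin δ ≈ 0.649, b = sin(fδ)/sin δ ≈ 1.034.
p = a·p₁ + b·p₂ ≈ (0.299, 0.799, 0.522); φ = arcsin(p_z) ≈ 31.44°, λ = atan2(p_y, p_x) ≈ 69.49°.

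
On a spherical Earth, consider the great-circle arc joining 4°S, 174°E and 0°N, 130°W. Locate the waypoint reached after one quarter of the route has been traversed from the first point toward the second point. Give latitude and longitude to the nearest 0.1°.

≈ 3.2°S, 172.0°W

Convert each endpoint to a unit vector on the sphere (x = cos φ cos λ, y = cos φ sin λ, z = sin φ).
The central angle between the endpoints is δ = arccos(p₁·p₂) ≈ 0.979 rad (56.1°).
Interpolate at f = 1/4 with slerp weights a = sin((1−f)δ)/sin δ ≈ 0.807, b = sin(fδ)/sin δ ≈ 0.292.
p = a·p₁ + b·p₂ ≈ (-0.989, -0.139, -0.056); φ = arcsin(p_z) ≈ -3.23°, λ = atan2(p_y, p_x) ≈ -171.97°.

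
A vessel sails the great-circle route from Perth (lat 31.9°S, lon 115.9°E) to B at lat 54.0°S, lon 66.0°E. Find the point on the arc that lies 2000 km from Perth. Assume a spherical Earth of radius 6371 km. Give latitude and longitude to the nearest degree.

≈ lat 44°S, lon 99°E

Convert each endpoint to a unit vector on the sphere (x = cos φ cos λ, y = cos φ sin λ, z = sin φ).
The central angle between the endpoints is δ = arccos(p₁·p₂) ≈ 0.724 rad (41.5°). The total great-circle distance is δ·R ≈ 0.724 × 6371 ≈ 4615 km, so the target fraction is f = 2000/4615 ≈ 0.433.
Interpolate at f ≈ 0.433 with slerp weights a = sin((1−f)δ)/sin δ ≈ 0.602, b = sin(fδ)/sin δ ≈ 0.466.
p = a·p₁ + b·p₂ ≈ (-0.112, 0.710, -0.695); φ = arcsin(p_z) ≈ -44.04°, λ = atan2(p_y, p_x) ≈ 98.95°.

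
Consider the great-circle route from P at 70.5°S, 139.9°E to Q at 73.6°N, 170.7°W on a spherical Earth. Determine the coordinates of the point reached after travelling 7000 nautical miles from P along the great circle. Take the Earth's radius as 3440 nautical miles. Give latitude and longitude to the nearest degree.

≈ 44°N, 170°E

Write both endpoints as unit vectors p₁, p₂ with components (cos φ cos λ, cos φ sin λ, sin φ).
The central angle between the endpoints is δ = arccos(p₁·p₂) ≈ 2.574 rad (147.5°). The total great-circle distance is δ·R ≈ 2.574 × 3440 ≈ 8853 nmi, so the target fraction is f = 7000/8853 ≈ 0.791.
Interpolate at f ≈ 0.791 with slerp weights a = sin((1−f)δ)/sin δ ≈ 0.954, b = sin(fδ)/sin δ ≈ 1.662.
p = a·p₁ + b·p₂ ≈ (-0.707, 0.129, 0.696); φ = arcsin(p_z) ≈ 44.08°, λ = atan2(p_y, p_x) ≈ 169.64°.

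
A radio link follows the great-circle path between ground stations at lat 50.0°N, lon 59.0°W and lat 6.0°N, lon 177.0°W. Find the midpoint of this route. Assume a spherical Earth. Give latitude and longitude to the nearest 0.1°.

≈ lat 44.2°N, lon 137.7°W

From cos δ = sin φ₁ sin φ₂ + cos φ₁ cos φ₂ cos Δλ, the central angle is δ ≈ 1.793 rad (102.7°).
Interpolate at f = 1/2 with slerp weights a = sin((1−f)δ)/sin δ ≈ 0.801, b = sin(fδ)/sin δ ≈ 0.801.
p = a·p₁ + b·p₂ ≈ (-0.530, -0.483, 0.697); φ = arcsin(p_z) ≈ 44.19°, λ = atan2(p_y, p_x) ≈ -137.67°.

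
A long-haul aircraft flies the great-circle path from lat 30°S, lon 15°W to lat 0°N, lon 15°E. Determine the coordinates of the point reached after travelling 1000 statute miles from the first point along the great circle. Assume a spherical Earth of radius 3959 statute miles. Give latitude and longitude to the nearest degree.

≈ lat 20°S, lon 3°W

The haversine formula gives a central angle δ ≈ 0.723 rad (41.4°) between the endpoints. The total great-circle distance is δ·R ≈ 0.723 × 3959 ≈ 2861 mi, so the target fraction is f = 1000/2861 ≈ 0.349.
Interpolate at f ≈ 0.349 with slerp weights a = sin((1−f)δ)/sin δ ≈ 0.685, b = sin(fδ)/sin δ ≈ 0.378.
p = a·p₁ + b·p₂ ≈ (0.938, -0.056, -0.342); φ = arcsin(p_z) ≈ -20.03°, λ = atan2(p_y, p_x) ≈ -3.40°.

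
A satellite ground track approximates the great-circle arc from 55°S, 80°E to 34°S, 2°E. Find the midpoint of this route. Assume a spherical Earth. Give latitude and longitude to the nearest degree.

Write both endpoints as unit vectors p₁, p₂ with components (cos φ cos λ, cos φ sin λ, sin φ).
The central angle between the endpoints is δ = arccos(p₁·p₂) ≈ 0.980 rad (56.2°).
Interpolate at f = 1/2 with slerp weights a = sin((1−f)δ)/sin δ ≈ 0.567, b = sin(fδ)/sin δ ≈ 0.567.
p = a·p₁ + b·p₂ ≈ (0.526, 0.337, -0.781); φ = arcsin(p_z) ≈ -51.36°, λ = atan2(p_y, p_x) ≈ 32.61°.

≈ 51°S, 33°E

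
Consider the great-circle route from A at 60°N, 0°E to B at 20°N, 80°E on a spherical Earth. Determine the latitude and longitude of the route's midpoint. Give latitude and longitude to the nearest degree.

The haversine formula gives a central angle δ ≈ 1.183 rad (67.8°) between the endpoints.
Interpolate at f = 1/2 with slerp weights a = sin((1−f)δ)/sin δ ≈ 0.602, b = sin(fδ)/sin δ ≈ 0.602.
p = a·p₁ + b·p₂ ≈ (0.400, 0.557, 0.728); φ = arcsin(p_z) ≈ 46.70°, λ = atan2(p_y, p_x) ≈ 54.37°.

≈ 47°N, 54°E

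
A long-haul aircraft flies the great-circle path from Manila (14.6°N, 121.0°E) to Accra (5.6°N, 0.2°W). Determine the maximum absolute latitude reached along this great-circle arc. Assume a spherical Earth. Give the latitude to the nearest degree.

≈ 21°N

The great circle lies in the plane with unit normal n̂ = (p₁ × p₂)/|p₁ × p₂|.
Here n̂_z ≈ -0.936; the vertex latitude is φ_max = arccos|n̂_z| ≈ 20.7°.
Check via Clairaut: cos φ_max = |cos φ₁| · sin C = cos(14.6°)·sin(75.2°) ≈ 0.936, again giving ≈ 20.7°.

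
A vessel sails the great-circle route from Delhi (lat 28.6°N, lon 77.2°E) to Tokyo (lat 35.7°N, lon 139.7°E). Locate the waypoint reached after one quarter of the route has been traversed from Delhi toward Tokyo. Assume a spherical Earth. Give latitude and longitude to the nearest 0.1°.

Convert each endpoint to a unit vector on the sphere (x = cos φ cos λ, y = cos φ sin λ, z = sin φ).
The central angle between the endpoints is δ = arccos(p₁·p₂) ≈ 0.917 rad (52.5°).
Interpolate at f = 1/4 with slerp weights a = sin((1−f)δ)/sin δ ≈ 0.800, b = sin(fδ)/sin δ ≈ 0.286.
p = a·p₁ + b·p₂ ≈ (-0.022, 0.835, 0.550); φ = arcsin(p_z) ≈ 33.36°, λ = atan2(p_y, p_x) ≈ 91.49°.

≈ lat 33.4°N, lon 91.5°E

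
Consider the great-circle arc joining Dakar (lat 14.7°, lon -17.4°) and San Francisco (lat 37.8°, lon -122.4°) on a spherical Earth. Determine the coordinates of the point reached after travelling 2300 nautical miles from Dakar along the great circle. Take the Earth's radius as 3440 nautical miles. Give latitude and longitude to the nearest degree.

Convert each endpoint to a unit vector on the sphere (x = cos φ cos λ, y = cos φ sin λ, z = sin φ).
The central angle between the endpoints is δ = arccos(p₁·p₂) ≈ 1.613 rad (92.4°). The total great-circle distance is δ·R ≈ 1.613 × 3440 ≈ 5549 nmi, so the target fraction is f = 2300/5549 ≈ 0.414.
Interpolate at f ≈ 0.414 with slerp weights a = sin((1−f)δ)/sin δ ≈ 0.811, b = sin(fδ)/sin δ ≈ 0.620.
p = a·p₁ + b·p₂ ≈ (0.486, -0.648, 0.586); φ = arcsin(p_z) ≈ 35.88°, λ = atan2(p_y, p_x) ≈ -53.16°.

≈ lat 36°, lon -53°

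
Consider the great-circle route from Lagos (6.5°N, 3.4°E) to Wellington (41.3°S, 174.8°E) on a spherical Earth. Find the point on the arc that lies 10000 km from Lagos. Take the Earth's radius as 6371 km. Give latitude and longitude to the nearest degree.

≈ 77°S, 63°E

From cos δ = sin φ₁ sin φ₂ + cos φ₁ cos φ₂ cos Δλ, the central angle is δ ≈ 2.520 rad (144.4°). The total great-circle distance is δ·R ≈ 2.520 × 6371 ≈ 16053 km, so the target fraction is f = 10000/16053 ≈ 0.623.
Interpolate at f ≈ 0.623 with slerp weights a = sin((1−f)δ)/sin δ ≈ 1.396, b = sin(fδ)/sin δ ≈ 1.716.
p = a·p₁ + b·p₂ ≈ (0.101, 0.199, -0.975); φ = arcsin(p_z) ≈ -77.11°, λ = atan2(p_y, p_x) ≈ 63.19°.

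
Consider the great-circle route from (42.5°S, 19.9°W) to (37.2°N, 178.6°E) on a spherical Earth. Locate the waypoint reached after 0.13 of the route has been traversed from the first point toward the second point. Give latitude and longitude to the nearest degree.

≈ (44°S, 49°W)

The haversine formula gives a central angle δ ≈ 2.878 rad (164.9°) between the endpoints.
Interpolate at f = 0.13 with slerp weights a = sin((1−f)δ)/sin δ ≈ 2.283, b = sin(fδ)/sin δ ≈ 1.401.
p = a·p₁ + b·p₂ ≈ (0.467, -0.546, -0.696); φ = arcsin(p_z) ≈ -44.07°, λ = atan2(p_y, p_x) ≈ -49.42°.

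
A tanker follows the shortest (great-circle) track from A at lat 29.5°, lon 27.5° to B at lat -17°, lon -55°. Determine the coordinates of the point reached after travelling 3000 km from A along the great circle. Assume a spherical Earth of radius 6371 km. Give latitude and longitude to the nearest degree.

≈ lat 18°, lon 1°

Write both endpoints as unit vectors p₁, p₂ with components (cos φ cos λ, cos φ sin λ, sin φ).
The central angle between the endpoints is δ = arccos(p₁·p₂) ≈ 1.606 rad (92.0°). The total great-circle distance is δ·R ≈ 1.606 × 6371 ≈ 10233 km, so the target fraction is f = 3000/10233 ≈ 0.293.
Interpolate at f ≈ 0.293 with slerp weights a = sin((1−f)δ)/sin δ ≈ 0.907, b = sin(fδ)/sin δ ≈ 0.454.
p = a·p₁ + b·p₂ ≈ (0.949, 0.009, 0.314); φ = arcsin(p_z) ≈ 18.30°, λ = atan2(p_y, p_x) ≈ 0.54°.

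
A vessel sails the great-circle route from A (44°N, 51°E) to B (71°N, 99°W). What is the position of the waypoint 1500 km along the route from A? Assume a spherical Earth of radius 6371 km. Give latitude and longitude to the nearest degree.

Convert each endpoint to a unit vector on the sphere (x = cos φ cos λ, y = cos φ sin λ, z = sin φ).
The central angle between the endpoints is δ = arccos(p₁·p₂) ≈ 1.100 rad (63.0°). The total great-circle distance is δ·R ≈ 1.100 × 6371 ≈ 7005 km, so the target fraction is f = 1500/7005 ≈ 0.214.
Interpolate at f ≈ 0.214 with slerp weights a = sin((1−f)δ)/sin δ ≈ 0.854, b = sin(fδ)/sin δ ≈ 0.262.
p = a·p₁ + b·p₂ ≈ (0.373, 0.393, 0.840); φ = arcsin(p_z) ≈ 57.19°, λ = atan2(p_y, p_x) ≈ 46.49°.

≈ (57°N, 46°E)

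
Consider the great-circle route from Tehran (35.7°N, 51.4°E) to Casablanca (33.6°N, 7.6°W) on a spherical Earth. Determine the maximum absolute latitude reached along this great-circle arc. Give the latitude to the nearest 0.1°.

The great circle lies in the plane with unit normal n̂ = (p₁ × p₂)/|p₁ × p₂|.
Here n̂_z ≈ -0.782; the vertex latitude is φ_max = arccos|n̂_z| ≈ 38.5°.

≈ 38.5°N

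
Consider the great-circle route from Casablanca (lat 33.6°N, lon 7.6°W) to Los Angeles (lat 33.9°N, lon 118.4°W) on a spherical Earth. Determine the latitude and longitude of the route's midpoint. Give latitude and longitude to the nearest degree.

≈ lat 50°N, lon 63°W

The haversine formula gives a central angle δ ≈ 1.508 rad (86.4°) between the endpoints.
Interpolate at f = 1/2 with slerp weights a = sin((1−f)δ)/sin δ ≈ 0.686, b = sin(fδ)/sin δ ≈ 0.686.
p = a·p₁ + b·p₂ ≈ (0.295, -0.576, 0.762); φ = arcsin(p_z) ≈ 49.64°, λ = atan2(p_y, p_x) ≈ -62.85°.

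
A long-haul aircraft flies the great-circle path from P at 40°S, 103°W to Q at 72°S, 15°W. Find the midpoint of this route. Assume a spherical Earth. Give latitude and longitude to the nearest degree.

≈ 62°S, 81°W

From cos δ = sin φ₁ sin φ₂ + cos φ₁ cos φ₂ cos Δλ, the central angle is δ ≈ 0.903 rad (51.7°).
Interpolate at f = 1/2 with slerp weights a = sin((1−f)δ)/sin δ ≈ 0.556, b = sin(fδ)/sin δ ≈ 0.556.
p = a·p₁ + b·p₂ ≈ (0.070, -0.459, -0.886); φ = arcsin(p_z) ≈ -62.32°, λ = atan2(p_y, p_x) ≈ -81.32°.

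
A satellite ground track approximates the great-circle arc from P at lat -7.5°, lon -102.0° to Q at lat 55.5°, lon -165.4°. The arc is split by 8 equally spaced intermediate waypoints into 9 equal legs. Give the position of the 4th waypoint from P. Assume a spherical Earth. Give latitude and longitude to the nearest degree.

≈ lat 24°, lon -121°

Write both endpoints as unit vectors p₁, p₂ with components (cos φ cos λ, cos φ sin λ, sin φ).
The central angle between the endpoints is δ = arccos(p₁·p₂) ≈ 1.426 rad (81.7°).
Interpolate at f = 4/9 with slerp weights a = sin((1−f)δ)/sin δ ≈ 0.720, b = sin(fδ)/sin δ ≈ 0.599.
p = a·p₁ + b·p₂ ≈ (-0.476, -0.783, 0.399); φ = arcsin(p_z) ≈ 23.54°, λ = atan2(p_y, p_x) ≈ -121.31°.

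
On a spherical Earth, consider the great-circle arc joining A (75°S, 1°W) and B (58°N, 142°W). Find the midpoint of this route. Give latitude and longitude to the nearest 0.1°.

≈ (17.8°S, 115.6°W)

Write both endpoints as unit vectors p₁, p₂ with components (cos φ cos λ, cos φ sin λ, sin φ).
The central angle between the endpoints is δ = arccos(p₁·p₂) ≈ 2.754 rad (157.8°).
Interpolate at f = 1/2 with slerp weights a = sin((1−f)δ)/sin δ ≈ 2.595, b = sin(fδ)/sin δ ≈ 2.595.
p = a·p₁ + b·p₂ ≈ (-0.412, -0.858, -0.306); φ = arcsin(p_z) ≈ -17.81°, λ = atan2(p_y, p_x) ≈ -115.65°.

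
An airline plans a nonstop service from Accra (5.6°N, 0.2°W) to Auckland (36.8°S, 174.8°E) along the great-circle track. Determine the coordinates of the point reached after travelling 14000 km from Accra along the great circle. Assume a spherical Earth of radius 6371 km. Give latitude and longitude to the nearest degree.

Convert each endpoint to a unit vector on the sphere (x = cos φ cos λ, y = cos φ sin λ, z = sin φ).
The central angle between the endpoints is δ = arccos(p₁·p₂) ≈ 2.591 rad (148.5°). The total great-circle distance is δ·R ≈ 2.591 × 6371 ≈ 16509 km, so the target fraction is f = 14000/16509 ≈ 0.848.
Interpolate at f ≈ 0.848 with slerp weights a = sin((1−f)δ)/sin δ ≈ 0.734, b = sin(fδ)/sin δ ≈ 1.549.
p = a·p₁ + b·p₂ ≈ (-0.505, 0.110, -0.856); φ = arcsin(p_z) ≈ -58.89°, λ = atan2(p_y, p_x) ≈ 167.73°.

≈ 59°S, 168°E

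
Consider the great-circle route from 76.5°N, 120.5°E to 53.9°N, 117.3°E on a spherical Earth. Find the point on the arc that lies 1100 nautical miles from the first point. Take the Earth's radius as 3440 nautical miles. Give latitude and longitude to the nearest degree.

The haversine formula gives a central angle δ ≈ 0.395 rad (22.6°) between the endpoints. The total great-circle distance is δ·R ≈ 0.395 × 3440 ≈ 1359 nmi, so the target fraction is f = 1100/1359 ≈ 0.810.
Interpolate at f ≈ 0.810 with slerp weights a = sin((1−f)δ)/sin δ ≈ 0.195, b = sin(fδ)/sin δ ≈ 0.817.
p = a·p₁ + b·p₂ ≈ (-0.244, 0.467, 0.850); φ = arcsin(p_z) ≈ 58.21°, λ = atan2(p_y, p_x) ≈ 117.58°.

≈ 58°N, 118°E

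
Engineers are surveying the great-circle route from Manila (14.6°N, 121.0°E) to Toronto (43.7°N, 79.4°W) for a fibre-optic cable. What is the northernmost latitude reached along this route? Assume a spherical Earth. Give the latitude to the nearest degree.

≈ 74°N

The great circle lies in the plane with unit normal n̂ = (p₁ × p₂)/|p₁ × p₂|.
Here n̂_z ≈ +0.278; the vertex latitude is φ_max = arccos|n̂_z| ≈ 73.8°.
Check via Clairaut: cos φ_max = |cos φ₁| · sin C = cos(14.6°)·sin(16.7°) ≈ 0.278, again giving ≈ 73.8°.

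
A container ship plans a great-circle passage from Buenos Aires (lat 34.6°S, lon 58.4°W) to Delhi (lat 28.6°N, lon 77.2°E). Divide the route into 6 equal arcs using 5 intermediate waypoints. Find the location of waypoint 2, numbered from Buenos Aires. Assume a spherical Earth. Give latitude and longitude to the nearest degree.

The haversine formula gives a central angle δ ≈ 2.479 rad (142.0°) between the endpoints.
Interpolate at f = 2/6 with slerp weights a = sin((1−f)δ)/sin δ ≈ 1.619, b = sin(fδ)/sin δ ≈ 1.195.
p = a·p₁ + b·p₂ ≈ (0.931, -0.112, -0.348); φ = arcsin(p_z) ≈ -20.34°, λ = atan2(p_y, p_x) ≈ -6.88°.

≈ lat 20°S, lon 7°W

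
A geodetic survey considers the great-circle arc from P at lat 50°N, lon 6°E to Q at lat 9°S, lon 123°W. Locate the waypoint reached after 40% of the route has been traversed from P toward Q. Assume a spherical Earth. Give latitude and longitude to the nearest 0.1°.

≈ lat 46.0°N, lon 69.5°W

The haversine formula gives a central angle δ ≈ 2.117 rad (121.3°) between the endpoints.
Interpolate at f = 0.40 with slerp weights a = sin((1−f)δ)/sin δ ≈ 1.118, b = sin(fδ)/sin δ ≈ 0.877.
p = a·p₁ + b·p₂ ≈ (0.243, -0.651, 0.719); φ = arcsin(p_z) ≈ 45.98°, λ = atan2(p_y, p_x) ≈ -69.54°.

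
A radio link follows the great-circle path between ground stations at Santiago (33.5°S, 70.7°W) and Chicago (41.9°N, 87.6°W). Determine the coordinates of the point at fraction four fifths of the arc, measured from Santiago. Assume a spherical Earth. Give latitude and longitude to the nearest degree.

Write both endpoints as unit vectors p₁, p₂ with components (cos φ cos λ, cos φ sin λ, sin φ).
The central angle between the endpoints is δ = arccos(p₁·p₂) ≈ 1.344 rad (77.0°).
Interpolate at f = 4/5 with slerp weights a = sin((1−f)δ)/sin δ ≈ 0.272, b = sin(fδ)/sin δ ≈ 0.903.
p = a·p₁ + b·p₂ ≈ (0.103, -0.886, 0.452); φ = arcsin(p_z) ≈ 26.90°, λ = atan2(p_y, p_x) ≈ -83.35°.

≈ 27°N, 83°W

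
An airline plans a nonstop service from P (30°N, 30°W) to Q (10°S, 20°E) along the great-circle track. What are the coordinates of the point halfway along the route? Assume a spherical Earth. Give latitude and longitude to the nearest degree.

From cos δ = sin φ₁ sin φ₂ + cos φ₁ cos φ₂ cos Δλ, the central angle is δ ≈ 1.091 rad (62.5°).
Interpolate at f = 1/2 with slerp weights a = sin((1−f)δ)/sin δ ≈ 0.585, b = sin(fδ)/sin δ ≈ 0.585.
p = a·p₁ + b·p₂ ≈ (0.980, -0.056, 0.191); φ = arcsin(p_z) ≈ 11.00°, λ = atan2(p_y, p_x) ≈ -3.29°.

≈ (11°N, 3°W)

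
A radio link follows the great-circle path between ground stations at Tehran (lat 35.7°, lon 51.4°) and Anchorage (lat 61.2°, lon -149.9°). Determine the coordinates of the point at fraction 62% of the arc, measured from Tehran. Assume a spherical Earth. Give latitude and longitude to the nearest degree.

≈ lat 81°, lon 114°

Convert each endpoint to a unit vector on the sphere (x = cos φ cos λ, y = cos φ sin λ, z = sin φ).
The central angle between the endpoints is δ = arccos(p₁·p₂) ≈ 1.423 rad (81.6°).
Interpolate at f = 0.62 with slerp weights a = sin((1−f)δ)/sin δ ≈ 0.521, b = sin(fδ)/sin δ ≈ 0.781.
p = a·p₁ + b·p₂ ≈ (-0.062, 0.142, 0.988); φ = arcsin(p_z) ≈ 81.11°, λ = atan2(p_y, p_x) ≈ 113.53°.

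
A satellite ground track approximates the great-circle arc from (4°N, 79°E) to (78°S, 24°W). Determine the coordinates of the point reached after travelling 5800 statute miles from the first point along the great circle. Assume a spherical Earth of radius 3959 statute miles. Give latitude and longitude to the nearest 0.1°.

≈ (74.5°S, 29.5°E)

Write both endpoints as unit vectors p₁, p₂ with components (cos φ cos λ, cos φ sin λ, sin φ).
The central angle between the endpoints is δ = arccos(p₁·p₂) ≈ 1.686 rad (96.6°). The total great-circle distance is δ·R ≈ 1.686 × 3959 ≈ 6675 mi, so the target fraction is f = 5800/6675 ≈ 0.869.
Interpolate at f ≈ 0.869 with slerp weights a = sin((1−f)δ)/sin δ ≈ 0.221, b = sin(fδ)/sin δ ≈ 1.001.
p = a·p₁ + b·p₂ ≈ (0.232, 0.131, -0.964); φ = arcsin(p_z) ≈ -74.53°, λ = atan2(p_y, p_x) ≈ 29.51°.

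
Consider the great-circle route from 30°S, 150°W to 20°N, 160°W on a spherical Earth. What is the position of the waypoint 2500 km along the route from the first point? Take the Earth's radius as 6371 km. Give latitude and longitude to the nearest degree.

From cos δ = sin φ₁ sin φ₂ + cos φ₁ cos φ₂ cos Δλ, the central angle is δ ≈ 0.889 rad (50.9°). The total great-circle distance is δ·R ≈ 0.889 × 6371 ≈ 5662 km, so the target fraction is f = 2500/5662 ≈ 0.442.
Interpolate at f ≈ 0.442 with slerp weights a = sin((1−f)δ)/sin δ ≈ 0.613, b = sin(fδ)/sin δ ≈ 0.493.
p = a·p₁ + b·p₂ ≈ (-0.895, -0.424, -0.138); φ = arcsin(p_z) ≈ -7.94°, λ = atan2(p_y, p_x) ≈ -154.66°.

≈ 8°S, 155°W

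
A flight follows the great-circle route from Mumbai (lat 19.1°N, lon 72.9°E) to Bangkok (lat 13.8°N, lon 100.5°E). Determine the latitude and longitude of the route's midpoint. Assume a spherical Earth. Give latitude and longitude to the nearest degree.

Convert each endpoint to a unit vector on the sphere (x = cos φ cos λ, y = cos φ sin λ, z = sin φ).
The central angle between the endpoints is δ = arccos(p₁·p₂) ≈ 0.471 rad (27.0°).
Interpolate at f = 1/2 with slerp weights a = sin((1−f)δ)/sin δ ≈ 0.514, b = sin(fδ)/sin δ ≈ 0.514.
p = a·p₁ + b·p₂ ≈ (0.052, 0.955, 0.291); φ = arcsin(p_z) ≈ 16.91°, λ = atan2(p_y, p_x) ≈ 86.89°.

≈ lat 17°N, lon 87°E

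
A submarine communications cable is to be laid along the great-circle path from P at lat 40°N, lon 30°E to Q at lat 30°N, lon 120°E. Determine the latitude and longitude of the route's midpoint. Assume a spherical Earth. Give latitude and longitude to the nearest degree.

Convert each endpoint to a unit vector on the sphere (x = cos φ cos λ, y = cos φ sin λ, z = sin φ).
The central angle between the endpoints is δ = arccos(p₁·p₂) ≈ 1.244 rad (71.3°).
Interpolate at f = 1/2 with slerp weights a = sin((1−f)δ)/sin δ ≈ 0.615, b = sin(fδ)/sin δ ≈ 0.615.
p = a·p₁ + b·p₂ ≈ (0.142, 0.697, 0.703); φ = arcsin(p_z) ≈ 44.67°, λ = atan2(p_y, p_x) ≈ 78.51°.

≈ lat 45°N, lon 79°E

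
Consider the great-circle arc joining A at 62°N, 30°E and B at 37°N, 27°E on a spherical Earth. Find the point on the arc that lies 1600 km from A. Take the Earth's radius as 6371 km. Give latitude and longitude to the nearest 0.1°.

≈ 47.7°N, 27.9°E

Write both endpoints as unit vectors p₁, p₂ with components (cos φ cos λ, cos φ sin λ, sin φ).
The central angle between the endpoints is δ = arccos(p₁·p₂) ≈ 0.438 rad (25.1°). The total great-circle distance is δ·R ≈ 0.438 × 6371 ≈ 2788 km, so the target fraction is f = 1600/2788 ≈ 0.574.
Interpolate at f ≈ 0.574 with slerp weights a = sin((1−f)δ)/sin δ ≈ 0.437, b = sin(fδ)/sin δ ≈ 0.586.
p = a·p₁ + b·p₂ ≈ (0.595, 0.315, 0.739); φ = arcsin(p_z) ≈ 47.66°, λ = atan2(p_y, p_x) ≈ 27.91°.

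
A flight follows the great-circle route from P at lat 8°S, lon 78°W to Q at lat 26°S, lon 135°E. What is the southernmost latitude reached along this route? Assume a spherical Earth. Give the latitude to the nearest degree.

≈ 48°S

The great circle lies in the plane with unit normal n̂ = (p₁ × p₂)/|p₁ × p₂|.
Here n̂_z ≈ -0.666; the vertex latitude is φ_max = arccos|n̂_z| ≈ 48.3°.
Check via Clairaut: cos φ_max = |cos φ₁| · sin C = cos(8.0°)·sin(137.8°) ≈ 0.666, again giving ≈ 48.3°.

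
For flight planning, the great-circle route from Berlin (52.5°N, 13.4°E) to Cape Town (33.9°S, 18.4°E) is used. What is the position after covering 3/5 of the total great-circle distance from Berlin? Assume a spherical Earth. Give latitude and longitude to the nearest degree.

≈ 1°N, 17°E

Write both endpoints as unit vectors p₁, p₂ with components (cos φ cos λ, cos φ sin λ, sin φ).
The central angle between the endpoints is δ = arccos(p₁·p₂) ≈ 1.510 rad (86.5°).
Interpolate at f = 3/5 with slerp weights a = sin((1−f)δ)/sin δ ≈ 0.569, b = sin(fδ)/sin δ ≈ 0.788.
p = a·p₁ + b·p₂ ≈ (0.958, 0.287, 0.012); φ = arcsin(p_z) ≈ 0.67°, λ = atan2(p_y, p_x) ≈ 16.67°.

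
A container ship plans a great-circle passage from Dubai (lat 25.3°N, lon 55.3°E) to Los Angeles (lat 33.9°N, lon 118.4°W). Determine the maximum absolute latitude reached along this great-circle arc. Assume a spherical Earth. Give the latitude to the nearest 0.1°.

The great circle lies in the plane with unit normal n̂ = (p₁ × p₂)/|p₁ × p₂|.
Here n̂_z ≈ -0.096; the vertex latitude is φ_max = arccos|n̂_z| ≈ 84.5°.
Check via Clairaut: cos φ_max = |cos φ₁| · sin C = cos(25.3°)·sin(6.1°) ≈ 0.096, again giving ≈ 84.5°.

≈ 84.5°N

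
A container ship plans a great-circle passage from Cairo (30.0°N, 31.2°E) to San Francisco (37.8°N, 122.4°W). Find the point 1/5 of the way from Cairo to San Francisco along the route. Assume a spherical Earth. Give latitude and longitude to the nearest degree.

Write both endpoints as unit vectors p₁, p₂ with components (cos φ cos λ, cos φ sin λ, sin φ).
The central angle between the endpoints is δ = arccos(p₁·p₂) ≈ 1.882 rad (107.8°).
Interpolate at f = 1/5 with slerp weights a = sin((1−f)δ)/sin δ ≈ 1.048, b = sin(fδ)/sin δ ≈ 0.386.
p = a·p₁ + b·p₂ ≈ (0.613, 0.213, 0.761); φ = arcsin(p_z) ≈ 49.54°, λ = atan2(p_y, p_x) ≈ 19.13°.

≈ 50°N, 19°E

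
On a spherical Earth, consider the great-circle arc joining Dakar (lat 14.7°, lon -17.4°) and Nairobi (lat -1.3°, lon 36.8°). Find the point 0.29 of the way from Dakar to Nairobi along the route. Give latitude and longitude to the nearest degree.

Write both endpoints as unit vectors p₁, p₂ with components (cos φ cos λ, cos φ sin λ, sin φ).
The central angle between the endpoints is δ = arccos(p₁·p₂) ≈ 0.977 rad (56.0°).
Interpolate at f = 0.29 with slerp weights a = sin((1−f)δ)/sin δ ≈ 0.771, b = sin(fδ)/sin δ ≈ 0.337.
p = a·p₁ + b·p₂ ≈ (0.982, -0.021, 0.188); φ = arcsin(p_z) ≈ 10.84°, λ = atan2(p_y, p_x) ≈ -1.23°.

≈ lat 11°, lon -1°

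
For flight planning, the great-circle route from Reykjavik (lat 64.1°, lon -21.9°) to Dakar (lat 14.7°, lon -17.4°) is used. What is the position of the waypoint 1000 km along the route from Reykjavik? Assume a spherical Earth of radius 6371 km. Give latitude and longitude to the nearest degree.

≈ lat 55°, lon -20°

The haversine formula gives a central angle δ ≈ 0.864 rad (49.5°) between the endpoints. The total great-circle distance is δ·R ≈ 0.864 × 6371 ≈ 5504 km, so the target fraction is f = 1000/5504 ≈ 0.182.
Interpolate at f ≈ 0.182 with slerp weights a = sin((1−f)δ)/sin δ ≈ 0.854, b = sin(fδ)/sin δ ≈ 0.206.
p = a·p₁ + b·p₂ ≈ (0.536, -0.199, 0.821); φ = arcsin(p_z) ≈ 55.14°, λ = atan2(p_y, p_x) ≈ -20.34°.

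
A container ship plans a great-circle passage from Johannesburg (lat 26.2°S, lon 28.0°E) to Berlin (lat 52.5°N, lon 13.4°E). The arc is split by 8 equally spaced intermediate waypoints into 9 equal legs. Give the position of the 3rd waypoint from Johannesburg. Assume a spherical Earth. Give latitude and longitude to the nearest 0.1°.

≈ lat 0.1°N, lon 24.0°E

Convert each endpoint to a unit vector on the sphere (x = cos φ cos λ, y = cos φ sin λ, z = sin φ).
The central angle between the endpoints is δ = arccos(p₁·p₂) ≈ 1.392 rad (79.7°).
Interpolate at f = 3/9 with slerp weights a = sin((1−f)δ)/sin δ ≈ 0.813, b = sin(fδ)/sin δ ≈ 0.455.
p = a·p₁ + b·p₂ ≈ (0.914, 0.407, 0.002); φ = arcsin(p_z) ≈ 0.09°, λ = atan2(p_y, p_x) ≈ 24.00°.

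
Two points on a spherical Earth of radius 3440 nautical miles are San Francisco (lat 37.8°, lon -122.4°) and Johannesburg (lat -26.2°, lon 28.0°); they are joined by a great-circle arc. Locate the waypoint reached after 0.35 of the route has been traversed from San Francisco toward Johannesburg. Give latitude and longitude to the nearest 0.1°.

The haversine formula gives a central angle δ ≈ 2.662 rad (152.5°) between the endpoints.
Interpolate at f = 0.35 with slerp weights a = sin((1−f)δ)/sin δ ≈ 2.139, b = sin(fδ)/sin δ ≈ 1.738.
p = a·p₁ + b·p₂ ≈ (0.472, -0.694, 0.543); φ = arcsin(p_z) ≈ 32.91°, λ = atan2(p_y, p_x) ≈ -55.81°.

≈ lat 32.9°, lon -55.8°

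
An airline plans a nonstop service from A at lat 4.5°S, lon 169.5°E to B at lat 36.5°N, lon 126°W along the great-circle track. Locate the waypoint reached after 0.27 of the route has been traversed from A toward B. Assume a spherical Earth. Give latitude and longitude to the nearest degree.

≈ lat 8°N, lon 176°W

Write both endpoints as unit vectors p₁, p₂ with components (cos φ cos λ, cos φ sin λ, sin φ).
The central angle between the endpoints is δ = arccos(p₁·p₂) ≈ 1.268 rad (72.6°).
Interpolate at f = 0.27 with slerp weights a = sin((1−f)δ)/sin δ ≈ 0.837, b = sin(fδ)/sin δ ≈ 0.352.
p = a·p₁ + b·p₂ ≈ (-0.987, -0.077, 0.144); φ = arcsin(p_z) ≈ 8.25°, λ = atan2(p_y, p_x) ≈ -175.56°.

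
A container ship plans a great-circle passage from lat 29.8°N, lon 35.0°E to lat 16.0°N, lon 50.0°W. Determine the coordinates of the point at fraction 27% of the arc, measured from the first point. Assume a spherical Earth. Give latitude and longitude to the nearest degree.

≈ lat 32°N, lon 11°E

From cos δ = sin φ₁ sin φ₂ + cos φ₁ cos φ₂ cos Δλ, the central angle is δ ≈ 1.360 rad (77.9°).
Interpolate at f = 0.27 with slerp weights a = sin((1−f)δ)/sin δ ≈ 0.856, b = sin(fδ)/sin δ ≈ 0.367.
p = a·p₁ + b·p₂ ≈ (0.836, 0.156, 0.527); φ = arcsin(p_z) ≈ 31.79°, λ = atan2(p_y, p_x) ≈ 10.57°.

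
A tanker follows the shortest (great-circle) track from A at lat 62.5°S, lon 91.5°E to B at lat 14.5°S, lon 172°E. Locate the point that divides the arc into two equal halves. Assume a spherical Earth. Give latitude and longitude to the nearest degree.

From cos δ = sin φ₁ sin φ₂ + cos φ₁ cos φ₂ cos Δλ, the central angle is δ ≈ 1.270 rad (72.8°).
Interpolate at f = 1/2 with slerp weights a = sin((1−f)δ)/sin δ ≈ 0.621, b = sin(fδ)/sin δ ≈ 0.621.
p = a·p₁ + b·p₂ ≈ (-0.603, 0.370, -0.707); φ = arcsin(p_z) ≈ -44.95°, λ = atan2(p_y, p_x) ≈ 148.44°.

≈ lat 45°S, lon 148°E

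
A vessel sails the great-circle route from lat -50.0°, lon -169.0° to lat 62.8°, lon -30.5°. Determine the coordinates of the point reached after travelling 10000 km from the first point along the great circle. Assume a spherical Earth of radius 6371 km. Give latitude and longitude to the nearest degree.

≈ lat 27°, lon -117°

Convert each endpoint to a unit vector on the sphere (x = cos φ cos λ, y = cos φ sin λ, z = sin φ).
The central angle between the endpoints is δ = arccos(p₁·p₂) ≈ 2.694 rad (154.3°). The total great-circle distance is δ·R ≈ 2.694 × 6371 ≈ 17162 km, so the target fraction is f = 10000/17162 ≈ 0.583.
Interpolate at f ≈ 0.583 with slerp weights a = sin((1−f)δ)/sin δ ≈ 2.083, b = sin(fδ)/sin δ ≈ 2.309.
p = a·p₁ + b·p₂ ≈ (-0.405, -0.791, 0.458); φ = arcsin(p_z) ≈ 27.29°, λ = atan2(p_y, p_x) ≈ -117.09°.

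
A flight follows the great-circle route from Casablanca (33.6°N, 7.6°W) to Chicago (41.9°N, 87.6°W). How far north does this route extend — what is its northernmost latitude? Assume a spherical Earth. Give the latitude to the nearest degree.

≈ 46°N

The great circle lies in the plane with unit normal n̂ = (p₁ × p₂)/|p₁ × p₂|.
Here n̂_z ≈ -0.695; the vertex latitude is φ_max = arccos|n̂_z| ≈ 46.0°.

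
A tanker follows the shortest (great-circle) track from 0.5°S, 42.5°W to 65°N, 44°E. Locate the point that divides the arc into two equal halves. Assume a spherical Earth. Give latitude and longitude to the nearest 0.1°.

≈ 39.0°N, 20.1°W

Convert each endpoint to a unit vector on the sphere (x = cos φ cos λ, y = cos φ sin λ, z = sin φ).
The central angle between the endpoints is δ = arccos(p₁·p₂) ≈ 1.553 rad (89.0°).
Interpolate at f = 1/2 with slerp weights a = sin((1−f)δ)/sin δ ≈ 0.701, b = sin(fδ)/sin δ ≈ 0.701.
p = a·p₁ + b·p₂ ≈ (0.730, -0.268, 0.629); φ = arcsin(p_z) ≈ 38.98°, λ = atan2(p_y, p_x) ≈ -20.15°.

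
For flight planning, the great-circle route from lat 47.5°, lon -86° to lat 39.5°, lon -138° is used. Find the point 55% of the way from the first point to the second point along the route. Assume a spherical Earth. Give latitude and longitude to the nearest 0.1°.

≈ lat 46.1°, lon -116.5°

Convert each endpoint to a unit vector on the sphere (x = cos φ cos λ, y = cos φ sin λ, z = sin φ).
The central angle between the endpoints is δ = arccos(p₁·p₂) ≈ 0.660 rad (37.8°).
Interpolate at f = 0.55 with slerp weights a = sin((1−f)δ)/sin δ ≈ 0.477, b = sin(fδ)/sin δ ≈ 0.579.
p = a·p₁ + b·p₂ ≈ (-0.310, -0.621, 0.720); φ = arcsin(p_z) ≈ 46.08°, λ = atan2(p_y, p_x) ≈ -116.51°.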